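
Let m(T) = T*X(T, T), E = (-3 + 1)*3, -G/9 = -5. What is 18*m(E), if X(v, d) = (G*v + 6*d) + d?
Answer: 33696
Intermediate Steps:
G = 45 (G = -9*(-5) = 45)
X(v, d) = 7*d + 45*v (X(v, d) = (45*v + 6*d) + d = (6*d + 45*v) + d = 7*d + 45*v)
E = -6 (E = -2*3 = -6)
m(T) = 52*T² (m(T) = T*(7*T + 45*T) = T*(52*T) = 52*T²)
18*m(E) = 18*(52*(-6)²) = 18*(52*36) = 18*1872 = 33696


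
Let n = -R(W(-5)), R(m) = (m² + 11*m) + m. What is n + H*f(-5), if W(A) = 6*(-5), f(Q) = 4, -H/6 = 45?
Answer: -1620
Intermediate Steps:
H = -270 (H = -6*45 = -270)
W(A) = -30
R(m) = m² + 12*m
n = -540 (n = -(-30)*(12 - 30) = -(-30)*(-18) = -1*540 = -540)
n + H*f(-5) = -540 - 270*4 = -540 - 1080 = -1620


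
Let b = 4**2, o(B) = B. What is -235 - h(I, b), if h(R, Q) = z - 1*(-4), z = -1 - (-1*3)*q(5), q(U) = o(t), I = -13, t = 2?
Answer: -244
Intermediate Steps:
q(U) = 2
z = 5 (z = -1 - (-1*3)*2 = -1 - (-3)*2 = -1 - 1*(-6) = -1 + 6 = 5)
b = 16
h(R, Q) = 9 (h(R, Q) = 5 - 1*(-4) = 5 + 4 = 9)
-235 - h(I, b) = -235 - 1*9 = -235 - 9 = -244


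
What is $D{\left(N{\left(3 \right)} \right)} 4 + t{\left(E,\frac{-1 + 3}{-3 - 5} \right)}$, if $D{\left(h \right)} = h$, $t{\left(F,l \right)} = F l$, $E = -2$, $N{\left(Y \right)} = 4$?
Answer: $\frac{33}{2} \approx 16.5$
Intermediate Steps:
$D{\left(N{\left(3 \right)} \right)} 4 + t{\left(E,\frac{-1 + 3}{-3 - 5} \right)} = 4 \cdot 4 - 2 \frac{-1 + 3}{-3 - 5} = 16 - 2 \frac{2}{-8} = 16 - 2 \cdot 2 \left(- \frac{1}{8}\right) = 16 - - \frac{1}{2} = 16 + \frac{1}{2} = \frac{33}{2}$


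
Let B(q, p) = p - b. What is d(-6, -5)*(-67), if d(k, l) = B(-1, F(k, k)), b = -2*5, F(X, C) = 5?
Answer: -1005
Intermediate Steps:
b = -10
B(q, p) = 10 + p (B(q, p) = p - 1*(-10) = p + 10 = 10 + p)
d(k, l) = 15 (d(k, l) = 10 + 5 = 15)
d(-6, -5)*(-67) = 15*(-67) = -1005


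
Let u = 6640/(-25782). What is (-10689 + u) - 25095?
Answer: -461294864/12891 ≈ -35784.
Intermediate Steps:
u = -3320/12891 (u = 6640*(-1/25782) = -3320/12891 ≈ -0.25754)
(-10689 + u) - 25095 = (-10689 - 3320/12891) - 25095 = -137795219/12891 - 25095 = -461294864/12891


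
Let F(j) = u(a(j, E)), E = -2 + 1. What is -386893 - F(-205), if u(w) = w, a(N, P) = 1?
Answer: -386894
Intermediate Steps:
E = -1
F(j) = 1
-386893 - F(-205) = -386893 - 1*1 = -386893 - 1 = -386894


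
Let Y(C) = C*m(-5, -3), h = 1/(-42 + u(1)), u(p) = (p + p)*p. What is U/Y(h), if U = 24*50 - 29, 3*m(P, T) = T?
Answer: 46840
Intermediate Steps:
m(P, T) = T/3
u(p) = 2*p² (u(p) = (2*p)*p = 2*p²)
h = -1/40 (h = 1/(-42 + 2*1²) = 1/(-42 + 2*1) = 1/(-42 + 2) = 1/(-40) = -1/40 ≈ -0.025000)
Y(C) = -C (Y(C) = C*((⅓)*(-3)) = C*(-1) = -C)
U = 1171 (U = 1200 - 29 = 1171)
U/Y(h) = 1171/((-1*(-1/40))) = 1171/(1/40) = 1171*40 = 46840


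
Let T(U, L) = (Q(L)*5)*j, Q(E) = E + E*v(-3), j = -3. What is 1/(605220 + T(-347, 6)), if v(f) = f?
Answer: 1/605400 ≈ 1.6518e-6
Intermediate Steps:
Q(E) = -2*E (Q(E) = E + E*(-3) = E - 3*E = -2*E)
T(U, L) = 30*L (T(U, L) = (-2*L*5)*(-3) = -10*L*(-3) = 30*L)
1/(605220 + T(-347, 6)) = 1/(605220 + 30*6) = 1/(605220 + 180) = 1/605400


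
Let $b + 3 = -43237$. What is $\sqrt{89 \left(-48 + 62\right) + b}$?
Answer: $3 i \sqrt{4666} \approx 204.92 i$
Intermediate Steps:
$b = -43240$ ($b = -3 - 43237 = -43240$)
$\sqrt{89 \left(-48 + 62\right) + b} = \sqrt{89 \left(-48 + 62\right) - 43240} = \sqrt{89 \cdot 14 - 43240} = \sqrt{1246 - 43240} = \sqrt{-41994} = 3 i \sqrt{4666}$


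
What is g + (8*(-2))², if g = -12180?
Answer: -11924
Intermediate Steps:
g + (8*(-2))² = -12180 + (8*(-2))² = -12180 + (-16)² = -12180 + 256 = -11924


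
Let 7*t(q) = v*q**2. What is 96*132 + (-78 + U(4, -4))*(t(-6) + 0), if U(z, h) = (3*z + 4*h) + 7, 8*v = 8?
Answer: 86004/7 ≈ 12286.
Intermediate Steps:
v = 1 (v = (1/8)*8 = 1)
U(z, h) = 7 + 3*z + 4*h
t(q) = q**2/7 (t(q) = (1*q**2)/7 = q**2/7)
96*132 + (-78 + U(4, -4))*(t(-6) + 0) = 96*132 + (-78 + (7 + 3*4 + 4*(-4)))*((1/7)*(-6)**2 + 0) = 12672 + (-78 + (7 + 12 - 16))*((1/7)*36 + 0) = 12672 + (-78 + 3)*(36/7 + 0) = 12672 - 75*36/7 = 12672 - 2700/7 = 86004/7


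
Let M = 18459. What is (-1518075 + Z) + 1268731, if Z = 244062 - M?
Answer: -23741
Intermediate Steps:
Z = 225603 (Z = 244062 - 1*18459 = 244062 - 18459 = 225603)
(-1518075 + Z) + 1268731 = (-1518075 + 225603) + 1268731 = -1292472 + 1268731 = -23741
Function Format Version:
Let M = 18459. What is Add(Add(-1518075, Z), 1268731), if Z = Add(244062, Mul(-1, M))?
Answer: -23741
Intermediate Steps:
Z = 225603 (Z = Add(244062, Mul(-1, 18459)) = Add(244062, -18459) = 225603)
Add(Add(-1518075, Z), 1268731) = Add(Add(-1518075, 225603), 1268731) = Add(-1292472, 1268731) = -23741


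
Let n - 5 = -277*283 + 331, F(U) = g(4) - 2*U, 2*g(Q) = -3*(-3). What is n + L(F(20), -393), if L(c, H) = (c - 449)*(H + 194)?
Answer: 36721/2 ≈ 18361.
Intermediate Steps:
g(Q) = 9/2 (g(Q) = (-3*(-3))/2 = (½)*9 = 9/2)
F(U) = 9/2 - 2*U
L(c, H) = (-449 + c)*(194 + H)
n = -78055 (n = 5 + (-277*283 + 331) = 5 + (-78391 + 331) = 5 - 78060 = -78055)
n + L(F(20), -393) = -78055 + (-87106 - 449*(-393) + 194*(9/2 - 2*20) - 393*(9/2 - 2*20)) = -78055 + (-87106 + 176457 + 194*(9/2 - 40) - 393*(9/2 - 40)) = -78055 + (-87106 + 176457 + 194*(-71/2) - 393*(-71/2)) = -78055 + (-87106 + 176457 - 6887 + 27903/2) = -78055 + 192831/2 = 36721/2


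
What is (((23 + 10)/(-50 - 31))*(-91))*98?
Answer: 98098/27 ≈ 3633.3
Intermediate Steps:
(((23 + 10)/(-50 - 31))*(-91))*98 = ((33/(-81))*(-91))*98 = ((33*(-1/81))*(-91))*98 = -11/27*(-91)*98 = (1001/27)*98 = 98098/27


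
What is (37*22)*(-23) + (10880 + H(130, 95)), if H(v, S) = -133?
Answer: -7975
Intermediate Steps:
(37*22)*(-23) + (10880 + H(130, 95)) = (37*22)*(-23) + (10880 - 133) = 814*(-23) + 10747 = -18722 + 10747 = -7975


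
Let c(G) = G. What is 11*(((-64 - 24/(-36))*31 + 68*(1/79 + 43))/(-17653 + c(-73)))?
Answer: -1253351/2100531 ≈ -0.59668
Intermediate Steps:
11*(((-64 - 24/(-36))*31 + 68*(1/79 + 43))/(-17653 + c(-73))) = 11*(((-64 - 24/(-36))*31 + 68*(1/79 + 43))/(-17653 - 73)) = 11*(((-64 - 24*(-1/36))*31 + 68*(1/79 + 43))/(-17726)) = 11*(((-64 + 2/3)*31 + 68*(3398/79))*(-1/17726)) = 11*((-190/3*31 + 231064/79)*(-1/17726)) = 11*((-5890/3 + 231064/79)*(-1/17726)) = 11*((227882/237)*(-1/17726)) = 11*(-113941/2100531) = -1253351/2100531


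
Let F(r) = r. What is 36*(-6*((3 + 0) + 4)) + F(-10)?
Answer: -1522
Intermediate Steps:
36*(-6*((3 + 0) + 4)) + F(-10) = 36*(-6*((3 + 0) + 4)) - 10 = 36*(-6*(3 + 4)) - 10 = 36*(-6*7) - 10 = 36*(-42) - 10 = -1512 - 10 = -1522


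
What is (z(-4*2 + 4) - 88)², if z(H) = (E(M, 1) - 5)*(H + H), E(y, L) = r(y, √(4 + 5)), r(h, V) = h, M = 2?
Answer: 4096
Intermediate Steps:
E(y, L) = y
z(H) = -6*H (z(H) = (2 - 5)*(H + H) = -6*H)
(z(-4*2 + 4) - 88)² = (-6*(-4*2 + 4) - 88)² = (-6*(-8 + 4) - 88)² = (-6*(-4) - 88)² = (24 - 88)² = (-64)² = 4096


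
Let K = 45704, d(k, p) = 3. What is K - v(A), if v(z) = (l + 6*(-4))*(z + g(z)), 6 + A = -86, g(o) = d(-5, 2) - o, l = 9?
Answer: 45749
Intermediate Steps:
g(o) = 3 - o
A = -92 (A = -6 - 86 = -92)
v(z) = -45 (v(z) = (9 + 6*(-4))*(z + (3 - z)) = (9 - 24)*3 = -15*3 = -45)
K - v(A) = 45704 - 1*(-45) = 45704 + 45 = 45749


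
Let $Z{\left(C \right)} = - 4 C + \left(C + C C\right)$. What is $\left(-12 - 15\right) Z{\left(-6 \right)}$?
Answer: $-1458$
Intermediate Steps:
$Z{\left(C \right)} = C^{2} - 3 C$ ($Z{\left(C \right)} = - 4 C + \left(C + C^{2}\right) = C^{2} - 3 C$)
$\left(-12 - 15\right) Z{\left(-6 \right)} = \left(-12 - 15\right) \left(- 6 \left(-3 - 6\right)\right) = - 27 \left(\left(-6\right) \left(-9\right)\right) = \left(-27\right) 54 = -1458$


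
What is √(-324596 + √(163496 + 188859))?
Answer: √(-324596 + √352355) ≈ 569.21*I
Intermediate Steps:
√(-324596 + √(163496 + 188859)) = √(-324596 + √352355)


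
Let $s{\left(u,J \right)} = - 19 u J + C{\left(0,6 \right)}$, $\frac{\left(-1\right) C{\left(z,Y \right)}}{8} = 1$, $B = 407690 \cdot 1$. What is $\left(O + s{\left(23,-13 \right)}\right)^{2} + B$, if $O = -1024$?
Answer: $22020891$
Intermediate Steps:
$B = 407690$
$C{\left(z,Y \right)} = -8$ ($C{\left(z,Y \right)} = \left(-8\right) 1 = -8$)
$s{\left(u,J \right)} = -8 - 19 J u$ ($s{\left(u,J \right)} = - 19 u J - 8 = - 19 J u - 8 = -8 - 19 J u$)
$\left(O + s{\left(23,-13 \right)}\right)^{2} + B = \left(-1024 - \left(8 - 5681\right)\right)^{2} + 407690 = \left(-1024 + \left(-8 + 5681\right)\right)^{2} + 407690 = \left(-1024 + 5673\right)^{2} + 407690 = 4649^{2} + 407690 = 21613201 + 407690 = 22020891$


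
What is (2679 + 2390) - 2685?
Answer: 2384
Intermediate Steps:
(2679 + 2390) - 2685 = 5069 - 2685 = 2384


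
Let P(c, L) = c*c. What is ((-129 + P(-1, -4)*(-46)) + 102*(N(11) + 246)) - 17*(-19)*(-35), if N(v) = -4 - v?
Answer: 12082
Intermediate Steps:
P(c, L) = c**2
((-129 + P(-1, -4)*(-46)) + 102*(N(11) + 246)) - 17*(-19)*(-35) = ((-129 + (-1)**2*(-46)) + 102*((-4 - 1*11) + 246)) - 17*(-19)*(-35) = ((-129 + 1*(-46)) + 102*((-4 - 11) + 246)) + 323*(-35) = ((-129 - 46) + 102*(-15 + 246)) - 11305 = (-175 + 102*231) - 11305 = (-175 + 23562) - 11305 = 23387 - 11305 = 12082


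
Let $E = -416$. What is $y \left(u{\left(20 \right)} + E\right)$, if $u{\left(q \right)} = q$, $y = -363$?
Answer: $143748$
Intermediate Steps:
$y \left(u{\left(20 \right)} + E\right) = - 363 \left(20 - 416\right) = \left(-363\right) \left(-396\right) = 143748$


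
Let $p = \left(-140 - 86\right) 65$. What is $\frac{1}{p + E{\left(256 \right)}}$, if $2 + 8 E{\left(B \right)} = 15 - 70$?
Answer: $- \frac{8}{117577} \approx -6.8041 \cdot 10^{-5}$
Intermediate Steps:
$p = -14690$ ($p = \left(-140 - 86\right) 65 = \left(-226\right) 65 = -14690$)
$E{\left(B \right)} = - \frac{57}{8}$ ($E{\left(B \right)} = - \frac{1}{4} + \frac{15 - 70}{8} = - \frac{1}{4} + \frac{1}{8} \left(-55\right) = - \frac{1}{4} - \frac{55}{8} = - \frac{57}{8}$)
$\frac{1}{p + E{\left(256 \right)}} = \frac{1}{-14690 - \frac{57}{8}} = \frac{1}{- \frac{117577}{8}} = - \frac{8}{117577}$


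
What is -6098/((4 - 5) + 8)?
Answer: -6098/7 ≈ -871.14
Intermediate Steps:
-6098/((4 - 5) + 8) = -6098/(-1 + 8) = -6098/7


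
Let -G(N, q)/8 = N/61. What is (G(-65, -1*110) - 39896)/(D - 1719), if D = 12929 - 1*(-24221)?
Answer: -2433136/2161291 ≈ -1.1258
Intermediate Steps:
G(N, q) = -8*N/61
D = 37150 (D = 12929 + 24221 = 37150)
(G(-65, -1*110) - 39896)/(D - 1719) = (-8/61*(-65) - 39896)/(37150 - 1719) = (520/61 - 39896)/35431 = -2433136/61*1/35431 = -2433136/2161291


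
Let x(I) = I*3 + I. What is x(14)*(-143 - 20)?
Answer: -9128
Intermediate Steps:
x(I) = 4*I (x(I) = 3*I + I = 4*I)
x(14)*(-143 - 20) = (4*14)*(-143 - 20) = 56*(-163) = -9128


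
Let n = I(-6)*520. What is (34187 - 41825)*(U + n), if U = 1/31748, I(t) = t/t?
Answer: -63047722059/15874 ≈ -3.9718e+6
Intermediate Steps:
I(t) = 1
U = 1/31748 ≈ 3.1498e-5
n = 520 (n = 1*520 = 520)
(34187 - 41825)*(U + n) = (34187 - 41825)*(1/31748 + 520) = -7638*16508961/31748 = -63047722059/15874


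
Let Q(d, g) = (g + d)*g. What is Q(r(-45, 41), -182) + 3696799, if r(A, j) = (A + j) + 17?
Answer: 3727557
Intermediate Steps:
r(A, j) = 17 + A + j
Q(d, g) = g*(d + g) (Q(d, g) = (d + g)*g = g*(d + g))
Q(r(-45, 41), -182) + 3696799 = -182*((17 - 45 + 41) - 182) + 3696799 = -182*(13 - 182) + 3696799 = -182*(-169) + 3696799 = 30758 + 3696799 = 3727557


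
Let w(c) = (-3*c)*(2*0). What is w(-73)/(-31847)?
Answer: 0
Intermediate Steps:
w(c) = 0 (w(c) = -3*c*0 = 0)
w(-73)/(-31847) = 0/(-31847) = 0*(-1/31847) = 0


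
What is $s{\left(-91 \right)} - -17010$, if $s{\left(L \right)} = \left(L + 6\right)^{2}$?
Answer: $24235$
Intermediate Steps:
$s{\left(L \right)} = \left(6 + L\right)^{2}$
$s{\left(-91 \right)} - -17010 = \left(6 - 91\right)^{2} - -17010 = \left(-85\right)^{2} + 17010 = 7225 + 17010 = 24235$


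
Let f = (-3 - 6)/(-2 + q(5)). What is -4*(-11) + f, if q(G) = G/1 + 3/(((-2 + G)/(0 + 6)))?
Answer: 43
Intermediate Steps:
q(G) = G + 3/(-⅓ + G/6) (q(G) = G*1 + 3/(((-2 + G)/6)) = G + 3/(((-2 + G)*(⅙))) = G + 3/(-⅓ + G/6))
f = -1 (f = (-3 - 6)/(-2 + (18 + 5² - 2*5)/(-2 + 5)) = -9/(-2 + (18 + 25 - 10)/3) = -9/(-2 + (⅓)*33) = -9/(-2 + 11) = -9/9 = -9*⅑ = -1)
-4*(-11) + f = -4*(-11) - 1 = 44 - 1 = 43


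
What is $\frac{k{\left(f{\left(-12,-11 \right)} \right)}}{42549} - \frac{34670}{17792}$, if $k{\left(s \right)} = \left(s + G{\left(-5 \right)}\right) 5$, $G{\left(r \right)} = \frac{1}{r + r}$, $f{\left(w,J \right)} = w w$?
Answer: $- \frac{731186243}{378515904} \approx -1.9317$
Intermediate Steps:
$f{\left(w,J \right)} = w^{2}$
$G{\left(r \right)} = \frac{1}{2 r}$
$k{\left(s \right)} = - \frac{1}{2} + 5 s$ ($k{\left(s \right)} = \left(s + \frac{1}{2 \left(-5\right)}\right) 5 = \left(s + \frac{1}{2} \left(- \frac{1}{5}\right)\right) 5 = \left(s - \frac{1}{10}\right) 5 = \left(- \frac{1}{10} + s\right) 5 = - \frac{1}{2} + 5 s$)
$\frac{k{\left(f{\left(-12,-11 \right)} \right)}}{42549} - \frac{34670}{17792} = \frac{- \frac{1}{2} + 5 \left(-12\right)^{2}}{42549} - \frac{34670}{17792} = \left(- \frac{1}{2} + 5 \cdot 144\right) \frac{1}{42549} - \frac{17335}{8896} = \left(- \frac{1}{2} + 720\right) \frac{1}{42549} - \frac{17335}{8896} = \frac{1439}{2} \cdot \frac{1}{42549} - \frac{17335}{8896} = \frac{1439}{85098} - \frac{17335}{8896} = - \frac{731186243}{378515904}$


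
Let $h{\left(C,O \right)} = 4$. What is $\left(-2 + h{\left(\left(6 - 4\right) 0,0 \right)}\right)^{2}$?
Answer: $4$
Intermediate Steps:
$\left(-2 + h{\left(\left(6 - 4\right) 0,0 \right)}\right)^{2} = \left(-2 + 4\right)^{2} = 2^{2} = 4$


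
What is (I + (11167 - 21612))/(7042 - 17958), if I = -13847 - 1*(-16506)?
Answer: 3893/5458 ≈ 0.71326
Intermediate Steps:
I = 2659 (I = -13847 + 16506 = 2659)
(I + (11167 - 21612))/(7042 - 17958) = (2659 + (11167 - 21612))/(7042 - 17958) = (2659 - 10445)/(-10916) = -7786*(-1/10916) = 3893/5458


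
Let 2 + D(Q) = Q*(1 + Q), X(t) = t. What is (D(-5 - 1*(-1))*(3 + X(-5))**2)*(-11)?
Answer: -440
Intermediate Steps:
D(Q) = -2 + Q*(1 + Q)
(D(-5 - 1*(-1))*(3 + X(-5))**2)*(-11) = ((-2 + (-5 - 1*(-1)) + (-5 - 1*(-1))**2)*(3 - 5)**2)*(-11) = ((-2 + (-5 + 1) + (-5 + 1)**2)*(-2)**2)*(-11) = ((-2 - 4 + (-4)**2)*4)*(-11) = ((-2 - 4 + 16)*4)*(-11) = (10*4)*(-11) = 40*(-11) = -440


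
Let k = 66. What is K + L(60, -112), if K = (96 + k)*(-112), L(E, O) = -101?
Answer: -18245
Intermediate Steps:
K = -18144 (K = (96 + 66)*(-112) = 162*(-112) = -18144)
K + L(60, -112) = -18144 - 101 = -18245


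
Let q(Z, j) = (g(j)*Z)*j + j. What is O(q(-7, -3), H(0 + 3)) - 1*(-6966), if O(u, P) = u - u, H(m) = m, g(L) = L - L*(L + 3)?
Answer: 6966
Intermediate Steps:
g(L) = L - L*(3 + L)
q(Z, j) = j - Z*j²*(2 + j) (q(Z, j) = ((-j*(2 + j))*Z)*j + j = (-Z*j*(2 + j))*j + j = -Z*j²*(2 + j) + j = j - Z*j²*(2 + j))
O(u, P) = 0
O(q(-7, -3), H(0 + 3)) - 1*(-6966) = 0 - 1*(-6966) = 0 + 6966 = 6966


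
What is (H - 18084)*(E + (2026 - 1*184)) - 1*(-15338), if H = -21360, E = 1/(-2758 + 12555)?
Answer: -711659115914/9797 ≈ -7.2641e+7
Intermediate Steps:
E = 1/9797 ≈ 0.00010207
(H - 18084)*(E + (2026 - 1*184)) - 1*(-15338) = (-21360 - 18084)*(1/9797 + (2026 - 1*184)) - 1*(-15338) = -39444*(1/9797 + (2026 - 184)) + 15338 = -39444*(1/9797 + 1842) + 15338 = -39444*18046075/9797 + 15338 = -711809382300/9797 + 15338 = -711659115914/9797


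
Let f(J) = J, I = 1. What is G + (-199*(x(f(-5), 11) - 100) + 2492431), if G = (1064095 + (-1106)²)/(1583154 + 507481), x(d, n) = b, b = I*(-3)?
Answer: 5253617516611/2090635 ≈ 2.5129e+6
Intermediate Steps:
b = -3 (b = 1*(-3) = -3)
x(d, n) = -3
G = 2287331/2090635 (G = (1064095 + 1223236)/2090635 = 2287331*(1/2090635) = 2287331/2090635 ≈ 1.0941)
G + (-199*(x(f(-5), 11) - 100) + 2492431) = 2287331/2090635 + (-199*(-3 - 100) + 2492431) = 2287331/2090635 + (-199*(-103) + 2492431) = 2287331/2090635 + (20497 + 2492431) = 2287331/2090635 + 2512928 = 5253617516611/2090635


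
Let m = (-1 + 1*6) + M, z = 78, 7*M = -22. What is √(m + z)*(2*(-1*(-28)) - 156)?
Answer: -100*√3913/7 ≈ -893.63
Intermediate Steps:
M = -22/7 (M = (⅐)*(-22) = -22/7 ≈ -3.1429)
m = 13/7 (m = (-1 + 1*6) - 22/7 = (-1 + 6) - 22/7 = 5 - 22/7 = 13/7 ≈ 1.8571)
√(m + z)*(2*(-1*(-28)) - 156) = √(13/7 + 78)*(2*(-1*(-28)) - 156) = √(559/7)*(2*28 - 156) = (√3913/7)*(56 - 156) = (√3913/7)*(-100) = -100*√3913/7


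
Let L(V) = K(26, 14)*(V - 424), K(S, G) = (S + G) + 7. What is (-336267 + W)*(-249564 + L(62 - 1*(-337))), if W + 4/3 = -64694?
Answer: 301610683493/3 ≈ 1.0054e+11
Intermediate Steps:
W = -194086/3 (W = -4/3 - 64694 = -194086/3 ≈ -64695.)
K(S, G) = 7 + G + S (K(S, G) = (G + S) + 7 = 7 + G + S)
L(V) = -19928 + 47*V (L(V) = (7 + 14 + 26)*(V - 424) = 47*(-424 + V) = -19928 + 47*V)
(-336267 + W)*(-249564 + L(62 - 1*(-337))) = (-336267 - 194086/3)*(-249564 + (-19928 + 47*(62 - 1*(-337)))) = -1202887*(-249564 + (-19928 + 47*(62 + 337)))/3 = -1202887*(-249564 + (-19928 + 47*399))/3 = -1202887*(-249564 + (-19928 + 18753))/3 = -1202887*(-249564 - 1175)/3 = -1202887/3*(-250739) = 301610683493/3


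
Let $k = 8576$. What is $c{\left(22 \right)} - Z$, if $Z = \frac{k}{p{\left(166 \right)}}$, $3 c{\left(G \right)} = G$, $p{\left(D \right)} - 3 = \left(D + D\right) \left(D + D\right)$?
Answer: $\frac{2399266}{330681} \approx 7.2555$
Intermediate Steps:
$p{\left(D \right)} = 3 + 4 D^{2}$ ($p{\left(D \right)} = 3 + \left(D + D\right) \left(D + D\right) = 3 + 2 D 2 D = 3 + 4 D^{2}$)
$c{\left(G \right)} = \frac{G}{3}$
$Z = \frac{8576}{110227}$ ($Z = \frac{8576}{3 + 4 \cdot 166^{2}} = \frac{8576}{3 + 4 \cdot 27556} = \frac{8576}{3 + 110224} = \frac{8576}{110227} \approx 0.077803$)
$c{\left(22 \right)} - Z = \frac{1}{3} \cdot 22 - \frac{8576}{110227} = \frac{22}{3} - \frac{8576}{110227} = \frac{2399266}{330681}$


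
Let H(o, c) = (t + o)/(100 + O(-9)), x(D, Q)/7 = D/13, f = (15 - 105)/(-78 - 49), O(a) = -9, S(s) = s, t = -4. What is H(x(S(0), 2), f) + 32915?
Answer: 2995261/91 ≈ 32915.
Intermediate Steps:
f = 90/127 (f = -90/(-127) = -90*(-1/127) = 90/127 ≈ 0.70866)
x(D, Q) = 7*D/13 (x(D, Q) = 7*(D/13) = 7*D/13)
H(o, c) = -4/91 + o/91 (H(o, c) = (-4 + o)/(100 - 9) = (-4 + o)/91 = (-4 + o)*(1/91) = -4/91 + o/91)
H(x(S(0), 2), f) + 32915 = (-4/91 + ((7/13)*0)/91) + 32915 = (-4/91 + (1/91)*0) + 32915 = (-4/91 + 0) + 32915 = -4/91 + 32915 = 2995261/91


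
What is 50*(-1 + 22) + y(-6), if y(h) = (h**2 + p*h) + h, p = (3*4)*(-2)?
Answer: 1224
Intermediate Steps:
p = -24 (p = 12*(-2) = -24)
y(h) = h**2 - 23*h (y(h) = (h**2 - 24*h) + h = h**2 - 23*h)
50*(-1 + 22) + y(-6) = 50*(-1 + 22) - 6*(-23 - 6) = 50*21 - 6*(-29) = 1050 + 174 = 1224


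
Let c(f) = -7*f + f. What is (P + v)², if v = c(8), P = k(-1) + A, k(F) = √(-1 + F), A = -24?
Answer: (72 - I*√2)² ≈ 5182.0 - 203.65*I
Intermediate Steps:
P = -24 + I*√2 (P = √(-1 - 1) - 24 = √(-2) - 24 = I*√2 - 24 = -24 + I*√2 ≈ -24.0 + 1.4142*I)
c(f) = -6*f
v = -48 (v = -6*8 = -48)
(P + v)² = ((-24 + I*√2) - 48)² = (-72 + I*√2)²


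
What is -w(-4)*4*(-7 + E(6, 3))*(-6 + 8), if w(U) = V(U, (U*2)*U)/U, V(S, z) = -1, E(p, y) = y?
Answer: 8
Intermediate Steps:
w(U) = -1/U
-w(-4)*4*(-7 + E(6, 3))*(-6 + 8) = --1/(-4)*4*(-7 + 3)*(-6 + 8) = --1*(-1/4)*4*(-4*2) = -(1/4)*4*(-8) = -(-8) = -1*(-8) = 8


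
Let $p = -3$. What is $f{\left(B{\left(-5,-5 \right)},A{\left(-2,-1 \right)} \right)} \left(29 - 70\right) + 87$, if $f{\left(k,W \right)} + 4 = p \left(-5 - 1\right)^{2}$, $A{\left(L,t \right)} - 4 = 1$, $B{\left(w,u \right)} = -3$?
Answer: $4679$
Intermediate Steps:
$A{\left(L,t \right)} = 5$ ($A{\left(L,t \right)} = 4 + 1 = 5$)
$f{\left(k,W \right)} = -112$ ($f{\left(k,W \right)} = -4 - 3 \left(-5 - 1\right)^{2} = -4 - 3 \left(-6\right)^{2} = -4 - 108 = -112$)
$f{\left(B{\left(-5,-5 \right)},A{\left(-2,-1 \right)} \right)} \left(29 - 70\right) + 87 = - 112 \left(29 - 70\right) + 87 = \left(-112\right) \left(-41\right) + 87 = 4592 + 87 = 4679$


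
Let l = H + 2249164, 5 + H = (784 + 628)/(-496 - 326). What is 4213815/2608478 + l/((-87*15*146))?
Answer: -520327964303476/51066062945685 ≈ -10.189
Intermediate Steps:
H = -2761/411 (H = -5 + (784 + 628)/(-496 - 326) = -5 + 1412/(-822) = -5 + 1412*(-1/822) = -5 - 706/411 = -2761/411 ≈ -6.7178)
l = 924403643/411 (l = -2761/411 + 2249164 = 924403643/411 ≈ 2.2492e+6)
4213815/2608478 + l/((-87*15*146)) = 4213815/2608478 + 924403643/(411*((-87*15*146))) = 4213815*(1/2608478) + 924403643/(411*((-1305*146))) = 4213815/2608478 + (924403643/411)/(-190530) = 4213815/2608478 + (924403643/411)*(-1/190530) = 4213815/2608478 - 924403643/78307830 = -520327964303476/51066062945685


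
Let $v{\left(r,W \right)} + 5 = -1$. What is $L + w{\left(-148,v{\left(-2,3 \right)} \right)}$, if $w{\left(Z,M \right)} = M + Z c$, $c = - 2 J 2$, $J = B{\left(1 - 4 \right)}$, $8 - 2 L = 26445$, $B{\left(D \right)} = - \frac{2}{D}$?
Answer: $- \frac{76979}{6} \approx -12830.0$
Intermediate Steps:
$L = - \frac{26437}{2}$ ($L = 4 - \frac{26445}{2} = - \frac{26437}{2} \approx -13219.0$)
$v{\left(r,W \right)} = -6$ ($v{\left(r,W \right)} = -5 - 1 = -6$)
$J = \frac{2}{3}$ ($J = - \frac{2}{1 - 4} = - \frac{2}{-3} = \left(-2\right) \left(- \frac{1}{3}\right) = \frac{2}{3} \approx 0.66667$)
$c = - \frac{8}{3}$ ($c = \left(-2\right) \frac{2}{3} \cdot 2 = \left(- \frac{4}{3}\right) 2 = - \frac{8}{3} \approx -2.6667$)
$w{\left(Z,M \right)} = M - \frac{8 Z}{3}$ ($w{\left(Z,M \right)} = M + Z \left(- \frac{8}{3}\right) = M - \frac{8 Z}{3}$)
$L + w{\left(-148,v{\left(-2,3 \right)} \right)} = - \frac{26437}{2} - - \frac{1166}{3} = - \frac{26437}{2} + \left(-6 + \frac{1184}{3}\right) = - \frac{26437}{2} + \frac{1166}{3} = - \frac{76979}{6}$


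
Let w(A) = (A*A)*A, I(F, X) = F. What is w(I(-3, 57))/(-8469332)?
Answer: 27/8469332 ≈ 3.1880e-6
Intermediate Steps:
w(A) = A³ (w(A) = A²*A = A³)
w(I(-3, 57))/(-8469332) = (-3)³/(-8469332) = -27*(-1/8469332) = 27/8469332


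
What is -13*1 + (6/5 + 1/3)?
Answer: -172/15 ≈ -11.467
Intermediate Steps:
-13*1 + (6/5 + 1/3) = -13 + (6*(⅕) + 1*(⅓)) = -13 + (6/5 + ⅓) = -13 + 23/15 = -172/15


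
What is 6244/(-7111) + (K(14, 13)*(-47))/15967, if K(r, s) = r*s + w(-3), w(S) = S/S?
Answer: -160859659/113541337 ≈ -1.4167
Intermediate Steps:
w(S) = 1
K(r, s) = 1 + r*s (K(r, s) = r*s + 1 = 1 + r*s)
6244/(-7111) + (K(14, 13)*(-47))/15967 = 6244/(-7111) + ((1 + 14*13)*(-47))/15967 = 6244*(-1/7111) + ((1 + 182)*(-47))*(1/15967) = -6244/7111 + (183*(-47))*(1/15967) = -6244/7111 - 8601*1/15967 = -6244/7111 - 8601/15967 = -160859659/113541337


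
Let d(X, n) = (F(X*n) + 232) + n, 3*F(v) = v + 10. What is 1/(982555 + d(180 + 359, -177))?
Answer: 3/2852437 ≈ 1.0517e-6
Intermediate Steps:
F(v) = 10/3 + v/3 (F(v) = (v + 10)/3 = (10 + v)/3 = 10/3 + v/3)
d(X, n) = 706/3 + n + X*n/3 (d(X, n) = ((10/3 + (X*n)/3) + 232) + n = ((10/3 + X*n/3) + 232) + n = (706/3 + X*n/3) + n = 706/3 + n + X*n/3)
1/(982555 + d(180 + 359, -177)) = 1/(982555 + (706/3 - 177 + (⅓)*(180 + 359)*(-177))) = 1/(982555 + (706/3 - 177 + (⅓)*539*(-177))) = 1/(982555 + (706/3 - 177 - 31801)) = 1/(982555 - 95228/3) = 1/(2852437/3) = 3/2852437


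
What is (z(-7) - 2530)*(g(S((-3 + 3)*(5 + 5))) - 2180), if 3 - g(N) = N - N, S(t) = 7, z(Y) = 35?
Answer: 5431615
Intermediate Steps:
g(N) = 3 (g(N) = 3 - (N - N) = 3 - 1*0 = 3 + 0 = 3)
(z(-7) - 2530)*(g(S((-3 + 3)*(5 + 5))) - 2180) = (35 - 2530)*(3 - 2180) = -2495*(-2177) = 5431615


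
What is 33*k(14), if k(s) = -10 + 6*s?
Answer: 2442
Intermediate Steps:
33*k(14) = 33*(-10 + 6*14) = 33*(-10 + 84) = 33*74 = 2442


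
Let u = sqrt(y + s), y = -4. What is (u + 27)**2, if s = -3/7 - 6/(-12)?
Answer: (378 + I*sqrt(770))**2/196 ≈ 725.07 + 107.03*I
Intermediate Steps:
s = 1/14 (s = -3*1/7 - 6*(-1/12) = -3/7 + 1/2 = 1/14 ≈ 0.071429)
u = I*sqrt(770)/14 (u = sqrt(-4 + 1/14) = sqrt(-55/14) = I*sqrt(770)/14 ≈ 1.9821*I)
(u + 27)**2 = (I*sqrt(770)/14 + 27)**2 = (27 + I*sqrt(770)/14)**2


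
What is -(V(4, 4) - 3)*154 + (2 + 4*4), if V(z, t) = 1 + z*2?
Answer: -906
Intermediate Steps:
V(z, t) = 1 + 2*z
-(V(4, 4) - 3)*154 + (2 + 4*4) = -((1 + 2*4) - 3)*154 + (2 + 4*4) = -((1 + 8) - 3)*154 + (2 + 16) = -(9 - 3)*154 + 18 = -1*6*154 + 18 = -6*154 + 18 = -924 + 18 = -906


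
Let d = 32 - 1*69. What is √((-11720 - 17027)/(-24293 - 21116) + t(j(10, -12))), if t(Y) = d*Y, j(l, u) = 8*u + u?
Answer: √8240966587399/45409 ≈ 63.219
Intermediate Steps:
d = -37 (d = 32 - 69 = -37)
j(l, u) = 9*u
t(Y) = -37*Y
√((-11720 - 17027)/(-24293 - 21116) + t(j(10, -12))) = √((-11720 - 17027)/(-24293 - 21116) - 333*(-12)) = √(-28747/(-45409) - 37*(-108)) = √(-28747*(-1/45409) + 3996) = √(28747/45409 + 3996) = √(181483111/45409) = √8240966587399/45409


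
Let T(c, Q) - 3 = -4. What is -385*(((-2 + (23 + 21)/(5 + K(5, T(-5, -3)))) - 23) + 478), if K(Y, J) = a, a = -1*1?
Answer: -178640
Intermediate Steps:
T(c, Q) = -1 (T(c, Q) = 3 - 4 = -1)
a = -1
K(Y, J) = -1
-385*(((-2 + (23 + 21)/(5 + K(5, T(-5, -3)))) - 23) + 478) = -385*(((-2 + (23 + 21)/(5 - 1)) - 23) + 478) = -385*(((-2 + 44/4) - 23) + 478) = -385*(((-2 + 44*(¼)) - 23) + 478) = -385*(((-2 + 11) - 23) + 478) = -385*((9 - 23) + 478) = -385*(-14 + 478) = -385*464 = -178640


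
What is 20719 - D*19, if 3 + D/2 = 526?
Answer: 845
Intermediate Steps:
D = 1046 (D = -6 + 2*526 = -6 + 1052 = 1046)
20719 - D*19 = 20719 - 1046*19 = 20719 - 1*19874 = 20719 - 19874 = 845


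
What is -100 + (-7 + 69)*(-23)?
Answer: -1526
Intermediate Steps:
-100 + (-7 + 69)*(-23) = -100 + 62*(-23) = -100 - 1426 = -1526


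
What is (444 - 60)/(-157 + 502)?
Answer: 128/115 ≈ 1.1130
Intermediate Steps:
(444 - 60)/(-157 + 502) = 384/345 = 384*(1/345) = 128/115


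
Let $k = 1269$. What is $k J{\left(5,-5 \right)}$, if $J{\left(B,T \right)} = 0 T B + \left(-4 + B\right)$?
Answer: $1269$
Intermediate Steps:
$J{\left(B,T \right)} = -4 + B$ ($J{\left(B,T \right)} = 0 B + \left(-4 + B\right) = 0 + \left(-4 + B\right) = -4 + B$)
$k J{\left(5,-5 \right)} = 1269 \left(-4 + 5\right) = 1269 \cdot 1 = 1269$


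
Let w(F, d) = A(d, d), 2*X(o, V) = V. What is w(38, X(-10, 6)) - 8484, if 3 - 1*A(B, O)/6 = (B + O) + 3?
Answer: -8520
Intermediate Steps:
X(o, V) = V/2
A(B, O) = -6*B - 6*O (A(B, O) = 18 - 6*((B + O) + 3) = 18 - 6*(3 + B + O) = 18 + (-18 - 6*B - 6*O) = -6*B - 6*O)
w(F, d) = -12*d (w(F, d) = -6*d - 6*d = -12*d)
w(38, X(-10, 6)) - 8484 = -6*6 - 8484 = -12*3 - 8484 = -36 - 8484 = -8520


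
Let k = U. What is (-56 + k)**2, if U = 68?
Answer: 144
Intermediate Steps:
k = 68
(-56 + k)**2 = (-56 + 68)**2 = 12**2 = 144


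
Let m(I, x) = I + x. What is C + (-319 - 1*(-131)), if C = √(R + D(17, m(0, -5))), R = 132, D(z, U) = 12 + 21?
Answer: -188 + √165 ≈ -175.15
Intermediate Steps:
D(z, U) = 33
C = √165 (C = √(132 + 33) = √165 ≈ 12.845)
C + (-319 - 1*(-131)) = √165 + (-319 - 1*(-131)) = √165 + (-319 + 131) = √165 - 188 = -188 + √165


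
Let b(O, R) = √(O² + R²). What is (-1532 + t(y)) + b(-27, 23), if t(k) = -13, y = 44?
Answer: -1545 + √1258 ≈ -1509.5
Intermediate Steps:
(-1532 + t(y)) + b(-27, 23) = (-1532 - 13) + √((-27)² + 23²) = -1545 + √(729 + 529) = -1545 + √1258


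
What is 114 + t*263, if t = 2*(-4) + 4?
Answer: -938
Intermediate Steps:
t = -4 (t = -8 + 4 = -4)
114 + t*263 = 114 - 4*263 = 114 - 1052 = -938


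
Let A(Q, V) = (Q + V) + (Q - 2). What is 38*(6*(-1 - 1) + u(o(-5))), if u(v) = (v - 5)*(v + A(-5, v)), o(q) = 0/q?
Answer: 1824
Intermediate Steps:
A(Q, V) = -2 + V + 2*Q (A(Q, V) = (Q + V) + (-2 + Q) = -2 + V + 2*Q)
o(q) = 0
u(v) = (-12 + 2*v)*(-5 + v) (u(v) = (v - 5)*(v + (-2 + v + 2*(-5))) = (-5 + v)*(v + (-2 + v - 10)) = (-5 + v)*(v + (-12 + v)) = (-5 + v)*(-12 + 2*v) = (-12 + 2*v)*(-5 + v))
38*(6*(-1 - 1) + u(o(-5))) = 38*(6*(-1 - 1) + (60 - 22*0 + 2*0**2)) = 38*(6*(-2) + (60 + 0 + 2*0)) = 38*(-12 + (60 + 0 + 0)) = 38*(-12 + 60) = 38*48 = 1824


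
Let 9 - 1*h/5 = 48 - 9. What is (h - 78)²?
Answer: 51984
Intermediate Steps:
h = -150 (h = 45 - 5*(48 - 9) = 45 - 5*39 = 45 - 195 = -150)
(h - 78)² = (-150 - 78)² = (-228)² = 51984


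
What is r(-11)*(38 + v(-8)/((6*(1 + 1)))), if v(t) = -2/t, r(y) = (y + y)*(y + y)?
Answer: 220825/12 ≈ 18402.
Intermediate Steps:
r(y) = 4*y² (r(y) = (2*y)*(2*y) = 4*y²)
r(-11)*(38 + v(-8)/((6*(1 + 1)))) = (4*(-11)²)*(38 + (-2/(-8))/((6*(1 + 1)))) = (4*121)*(38 + (-2*(-⅛))/((6*2))) = 484*(38 + (¼)/12) = 484*(38 + (¼)*(1/12)) = 484*(38 + 1/48) = 484*(1825/48) = 220825/12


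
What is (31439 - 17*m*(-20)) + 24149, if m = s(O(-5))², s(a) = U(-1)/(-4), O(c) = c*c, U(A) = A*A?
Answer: 222437/4 ≈ 55609.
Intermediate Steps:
U(A) = A²
O(c) = c²
s(a) = -¼ (s(a) = (-1)²/(-4) = 1*(-¼) = -¼)
m = 1/16 (m = (-¼)² = 1/16 ≈ 0.062500)
(31439 - 17*m*(-20)) + 24149 = (31439 - 17*1/16*(-20)) + 24149 = (31439 - 17/16*(-20)) + 24149 = (31439 + 85/4) + 24149 = 125841/4 + 24149 = 222437/4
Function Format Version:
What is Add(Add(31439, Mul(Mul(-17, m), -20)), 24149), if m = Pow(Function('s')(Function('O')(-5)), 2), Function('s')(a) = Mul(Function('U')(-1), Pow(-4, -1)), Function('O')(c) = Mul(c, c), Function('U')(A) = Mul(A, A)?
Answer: Rational(222437, 4) ≈ 55609.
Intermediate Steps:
Function('U')(A) = Pow(A, 2)
Function('O')(c) = Pow(c, 2)
Function('s')(a) = Rational(-1, 4) (Function('s')(a) = Mul(Pow(-1, 2), Pow(-4, -1)) = Mul(1, Rational(-1, 4)) = Rational(-1, 4))
m = Rational(1, 16) (m = Pow(Rational(-1, 4), 2) = Rational(1, 16) ≈ 0.062500)
Add(Add(31439, Mul(Mul(-17, m), -20)), 24149) = Add(Add(31439, Mul(Mul(-17, Rational(1, 16)), -20)), 24149) = Add(Add(31439, Mul(Rational(-17, 16), -20)), 24149) = Add(Add(31439, Rational(85, 4)), 24149) = Add(Rational(125841, 4), 24149) = Rational(222437, 4)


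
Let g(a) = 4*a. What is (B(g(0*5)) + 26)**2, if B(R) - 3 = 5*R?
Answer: 841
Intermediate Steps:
B(R) = 3 + 5*R
(B(g(0*5)) + 26)**2 = ((3 + 5*(4*(0*5))) + 26)**2 = ((3 + 5*(4*0)) + 26)**2 = ((3 + 5*0) + 26)**2 = ((3 + 0) + 26)**2 = (3 + 26)**2 = 29**2 = 841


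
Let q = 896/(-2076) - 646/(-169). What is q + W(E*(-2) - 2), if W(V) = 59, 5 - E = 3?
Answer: 5472367/87711 ≈ 62.391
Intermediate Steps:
E = 2 (E = 5 - 1*3 = 5 - 3 = 2)
q = 297418/87711 (q = 896*(-1/2076) - 646*(-1/169) = -224/519 + 646/169 = 297418/87711 ≈ 3.3909)
q + W(E*(-2) - 2) = 297418/87711 + 59 = 5472367/87711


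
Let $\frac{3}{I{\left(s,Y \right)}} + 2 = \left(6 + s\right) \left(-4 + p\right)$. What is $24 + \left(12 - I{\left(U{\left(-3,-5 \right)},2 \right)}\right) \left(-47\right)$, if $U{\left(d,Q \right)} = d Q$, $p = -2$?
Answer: $- \frac{69261}{128} \approx -541.1$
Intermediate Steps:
$U{\left(d,Q \right)} = Q d$
$I{\left(s,Y \right)} = \frac{3}{-38 - 6 s}$ ($I{\left(s,Y \right)} = \frac{3}{-2 + \left(6 + s\right) \left(-4 - 2\right)} = \frac{3}{-2 + \left(6 + s\right) \left(-6\right)} = \frac{3}{-2 - \left(36 + 6 s\right)} = \frac{3}{-38 - 6 s}$)
$24 + \left(12 - I{\left(U{\left(-3,-5 \right)},2 \right)}\right) \left(-47\right) = 24 + \left(12 - - \frac{3}{38 + 6 \left(\left(-5\right) \left(-3\right)\right)}\right) \left(-47\right) = 24 + \left(12 - - \frac{3}{38 + 6 \cdot 15}\right) \left(-47\right) = 24 + \left(12 - - \frac{3}{38 + 90}\right) \left(-47\right) = 24 + \left(12 - - \frac{3}{128}\right) \left(-47\right) = 24 + \left(12 + \frac{3}{128}\right) \left(-47\right) = 24 + \frac{1539}{128} \left(-47\right) = 24 - \frac{72333}{128} = - \frac{69261}{128}$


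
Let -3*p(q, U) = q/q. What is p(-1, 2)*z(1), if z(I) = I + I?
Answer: -⅔ ≈ -0.66667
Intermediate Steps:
p(q, U) = -⅓ (p(q, U) = -q/(3*q) = -⅓*1 = -⅓)
z(I) = 2*I
p(-1, 2)*z(1) = -2/3 = -⅓*2 = -⅔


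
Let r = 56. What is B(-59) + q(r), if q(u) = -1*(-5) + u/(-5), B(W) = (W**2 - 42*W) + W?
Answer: 29469/5 ≈ 5893.8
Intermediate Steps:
B(W) = W**2 - 41*W
q(u) = 5 - u/5 (q(u) = 5 + u*(-1/5) = 5 - u/5)
B(-59) + q(r) = -59*(-41 - 59) + (5 - 1/5*56) = -59*(-100) + (5 - 56/5) = 5900 - 31/5 = 29469/5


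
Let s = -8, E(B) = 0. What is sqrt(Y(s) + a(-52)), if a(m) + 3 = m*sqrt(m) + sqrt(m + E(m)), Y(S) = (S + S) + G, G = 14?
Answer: sqrt(-5 - 102*I*sqrt(13)) ≈ 13.468 - 13.653*I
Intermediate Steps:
Y(S) = 14 + 2*S (Y(S) = (S + S) + 14 = 2*S + 14 = 14 + 2*S)
a(m) = -3 + sqrt(m) + m**(3/2) (a(m) = -3 + (m*sqrt(m) + sqrt(m + 0)) = -3 + (m**(3/2) + sqrt(m)) = -3 + (sqrt(m) + m**(3/2)) = -3 + sqrt(m) + m**(3/2))
sqrt(Y(s) + a(-52)) = sqrt((14 + 2*(-8)) + (-3 + sqrt(-52) + (-52)**(3/2))) = sqrt((14 - 16) + (-3 + 2*I*sqrt(13) - 104*I*sqrt(13))) = sqrt(-2 + (-3 - 102*I*sqrt(13))) = sqrt(-5 - 102*I*sqrt(13))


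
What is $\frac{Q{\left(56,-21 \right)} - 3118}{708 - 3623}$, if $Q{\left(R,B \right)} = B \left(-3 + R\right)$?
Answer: $\frac{4231}{2915} \approx 1.4515$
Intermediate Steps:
$\frac{Q{\left(56,-21 \right)} - 3118}{708 - 3623} = \frac{- 21 \left(-3 + 56\right) - 3118}{708 - 3623} = \frac{\left(-21\right) 53 - 3118}{-2915} = \left(-1113 - 3118\right) \left(- \frac{1}{2915}\right) = \left(-4231\right) \left(- \frac{1}{2915}\right) = \frac{4231}{2915}$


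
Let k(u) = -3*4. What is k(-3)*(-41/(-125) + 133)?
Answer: -199992/125 ≈ -1599.9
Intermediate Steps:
k(u) = -12
k(-3)*(-41/(-125) + 133) = -12*(-41/(-125) + 133) = -12*(-41*(-1/125) + 133) = -12*(41/125 + 133) = -12*16666/125 = -199992/125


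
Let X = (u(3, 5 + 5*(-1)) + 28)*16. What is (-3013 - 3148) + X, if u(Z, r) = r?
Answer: -5713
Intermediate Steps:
X = 448 (X = ((5 + 5*(-1)) + 28)*16 = ((5 - 5) + 28)*16 = (0 + 28)*16 = 28*16 = 448)
(-3013 - 3148) + X = (-3013 - 3148) + 448 = -6161 + 448 = -5713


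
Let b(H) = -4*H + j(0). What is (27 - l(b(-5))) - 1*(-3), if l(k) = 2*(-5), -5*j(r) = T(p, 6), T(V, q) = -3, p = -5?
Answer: 40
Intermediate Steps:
j(r) = ⅗ (j(r) = -⅕*(-3) = ⅗)
b(H) = ⅗ - 4*H (b(H) = -4*H + ⅗ = ⅗ - 4*H)
l(k) = -10
(27 - l(b(-5))) - 1*(-3) = (27 - 1*(-10)) - 1*(-3) = (27 + 10) + 3 = 37 + 3 = 40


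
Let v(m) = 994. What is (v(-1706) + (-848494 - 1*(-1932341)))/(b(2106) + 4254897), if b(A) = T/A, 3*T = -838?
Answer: 3427012719/13441219204 ≈ 0.25496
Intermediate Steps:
T = -838/3 (T = (⅓)*(-838) = -838/3 ≈ -279.33)
b(A) = -838/(3*A)
(v(-1706) + (-848494 - 1*(-1932341)))/(b(2106) + 4254897) = (994 + (-848494 - 1*(-1932341)))/(-838/3/2106 + 4254897) = (994 + (-848494 + 1932341))/(-838/3*1/2106 + 4254897) = (994 + 1083847)/(-419/3159 + 4254897) = 1084841/(13441219204/3159) = 1084841*(3159/13441219204) = 3427012719/13441219204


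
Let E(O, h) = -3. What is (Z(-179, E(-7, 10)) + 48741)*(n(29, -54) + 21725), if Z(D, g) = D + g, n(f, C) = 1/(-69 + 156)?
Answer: 91780200484/87 ≈ 1.0549e+9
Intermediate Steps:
n(f, C) = 1/87
(Z(-179, E(-7, 10)) + 48741)*(n(29, -54) + 21725) = ((-179 - 3) + 48741)*(1/87 + 21725) = (-182 + 48741)*(1890076/87) = 48559*(1890076/87) = 91780200484/87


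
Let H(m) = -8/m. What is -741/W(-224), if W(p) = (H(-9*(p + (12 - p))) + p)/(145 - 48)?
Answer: 1940679/6046 ≈ 320.99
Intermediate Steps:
W(p) = 2/2619 + p/97 (W(p) = (-8*(-1/(9*(p + (12 - p)))) + p)/(145 - 48) = (-8/((-9*12)) + p)/97 = (-8/(-108) + p)*(1/97) = (-8*(-1/108) + p)*(1/97) = (2/27 + p)*(1/97) = 2/2619 + p/97)
-741/W(-224) = -741/(2/2619 + (1/97)*(-224)) = -741/(2/2619 - 224/97) = -741/(-6046/2619) = -741*(-2619/6046) = 1940679/6046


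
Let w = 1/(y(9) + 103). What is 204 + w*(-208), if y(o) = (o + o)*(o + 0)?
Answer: 53852/265 ≈ 203.22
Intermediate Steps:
y(o) = 2*o² (y(o) = (2*o)*o = 2*o²)
w = 1/265 (w = 1/(2*9² + 103) = 1/(2*81 + 103) = 1/(162 + 103) = 1/265 ≈ 0.0037736)
204 + w*(-208) = 204 + (1/265)*(-208) = 204 - 208/265 = 53852/265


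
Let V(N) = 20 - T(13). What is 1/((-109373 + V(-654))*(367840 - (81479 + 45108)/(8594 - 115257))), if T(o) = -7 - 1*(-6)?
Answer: -106663/4290430586929464 ≈ -2.4861e-11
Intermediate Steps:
T(o) = -1 (T(o) = -7 + 6 = -1)
V(N) = 21 (V(N) = 20 - 1*(-1) = 20 + 1 = 21)
1/((-109373 + V(-654))*(367840 - (81479 + 45108)/(8594 - 115257))) = 1/((-109373 + 21)*(367840 - (81479 + 45108)/(8594 - 115257))) = 1/(-109352*(367840 - 126587/(-106663))) = 1/(-109352*(367840 - 126587*(-1)/106663)) = 1/(-109352*(367840 - 1*(-126587/106663))) = 1/(-109352*(367840 + 126587/106663)) = 1/(-109352*39235044507/106663) = 1/(-4290430586929464/106663) = -106663/4290430586929464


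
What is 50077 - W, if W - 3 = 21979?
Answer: 28095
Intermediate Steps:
W = 21982 (W = 3 + 21979 = 21982)
50077 - W = 50077 - 1*21982 = 50077 - 21982 = 28095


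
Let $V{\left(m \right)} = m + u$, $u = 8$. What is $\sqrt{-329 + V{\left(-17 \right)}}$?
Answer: $13 i \sqrt{2} \approx 18.385 i$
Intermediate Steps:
$V{\left(m \right)} = 8 + m$ ($V{\left(m \right)} = m + 8 = 8 + m$)
$\sqrt{-329 + V{\left(-17 \right)}} = \sqrt{-329 + \left(8 - 17\right)} = \sqrt{-329 - 9} = \sqrt{-338} = 13 i \sqrt{2}$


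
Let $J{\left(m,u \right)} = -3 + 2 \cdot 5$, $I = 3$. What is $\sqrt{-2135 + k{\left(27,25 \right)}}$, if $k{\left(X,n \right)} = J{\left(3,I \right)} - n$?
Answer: $i \sqrt{2153} \approx 46.4 i$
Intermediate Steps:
$J{\left(m,u \right)} = 7$ ($J{\left(m,u \right)} = -3 + 10 = 7$)
$k{\left(X,n \right)} = 7 - n$
$\sqrt{-2135 + k{\left(27,25 \right)}} = \sqrt{-2135 + \left(7 - 25\right)} = \sqrt{-2135 - 18} = \sqrt{-2153} = i \sqrt{2153}$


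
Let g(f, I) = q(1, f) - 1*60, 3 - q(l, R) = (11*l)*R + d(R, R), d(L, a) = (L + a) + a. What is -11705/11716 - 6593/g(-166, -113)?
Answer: -103778823/26560172 ≈ -3.9073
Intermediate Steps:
d(L, a) = L + 2*a
q(l, R) = 3 - 3*R - 11*R*l (q(l, R) = 3 - ((11*l)*R + (R + 2*R)) = 3 - (11*R*l + 3*R) = 3 - (3*R + 11*R*l) = 3 + (-3*R - 11*R*l) = 3 - 3*R - 11*R*l)
g(f, I) = -57 - 14*f (g(f, I) = (3 - 3*f - 11*f*1) - 1*60 = (3 - 3*f - 11*f) - 60 = (3 - 14*f) - 60 = -57 - 14*f)
-11705/11716 - 6593/g(-166, -113) = -11705/11716 - 6593/(-57 - 14*(-166)) = -11705*1/11716 - 6593/(-57 + 2324) = -11705/11716 - 6593/2267 = -103778823/26560172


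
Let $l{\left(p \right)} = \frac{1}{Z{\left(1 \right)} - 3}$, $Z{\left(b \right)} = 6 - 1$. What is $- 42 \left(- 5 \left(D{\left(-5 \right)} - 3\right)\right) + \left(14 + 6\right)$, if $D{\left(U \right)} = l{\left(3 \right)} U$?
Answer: $-1135$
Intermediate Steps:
$Z{\left(b \right)} = 5$
$l{\left(p \right)} = \frac{1}{2}$ ($l{\left(p \right)} = \frac{1}{5 - 3} = \frac{1}{2}$)
$D{\left(U \right)} = \frac{U}{2}$
$- 42 \left(- 5 \left(D{\left(-5 \right)} - 3\right)\right) + \left(14 + 6\right) = - 42 \left(- 5 \left(\frac{1}{2} \left(-5\right) - 3\right)\right) + \left(14 + 6\right) = - 42 \left(- 5 \left(- \frac{5}{2} - 3\right)\right) + 20 = - 42 \left(\left(-5\right) \left(- \frac{11}{2}\right)\right) + 20 = \left(-42\right) \frac{55}{2} + 20 = -1155 + 20 = -1135$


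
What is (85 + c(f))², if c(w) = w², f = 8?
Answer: 22201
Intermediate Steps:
(85 + c(f))² = (85 + 8²)² = (85 + 64)² = 149² = 22201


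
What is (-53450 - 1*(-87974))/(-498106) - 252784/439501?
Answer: -10077611402/15637006079 ≈ -0.64447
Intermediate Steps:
(-53450 - 1*(-87974))/(-498106) - 252784/439501 = (-53450 + 87974)*(-1/498106) - 252784*1/439501 = 34524*(-1/498106) - 252784/439501 = -2466/35579 - 252784/439501 = -10077611402/15637006079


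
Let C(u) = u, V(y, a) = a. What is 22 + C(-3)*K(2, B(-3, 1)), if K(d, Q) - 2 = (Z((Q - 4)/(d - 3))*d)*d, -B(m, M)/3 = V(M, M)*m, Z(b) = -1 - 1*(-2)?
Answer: 4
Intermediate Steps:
Z(b) = 1 (Z(b) = -1 + 2 = 1)
B(m, M) = -3*M*m
K(d, Q) = 2 + d² (K(d, Q) = 2 + (1*d)*d = 2 + d*d = 2 + d²)
22 + C(-3)*K(2, B(-3, 1)) = 22 - 3*(2 + 2²) = 22 - 3*(2 + 4) = 22 - 3*6 = 22 - 18 = 4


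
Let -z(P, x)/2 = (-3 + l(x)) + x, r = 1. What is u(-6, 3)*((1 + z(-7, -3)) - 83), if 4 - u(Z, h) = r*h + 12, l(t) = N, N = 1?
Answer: 792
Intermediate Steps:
l(t) = 1
z(P, x) = 4 - 2*x (z(P, x) = -2*((-3 + 1) + x) = -2*(-2 + x) = 4 - 2*x)
u(Z, h) = -8 - h (u(Z, h) = 4 - (1*h + 12) = 4 - (h + 12) = 4 - (12 + h) = 4 + (-12 - h) = -8 - h)
u(-6, 3)*((1 + z(-7, -3)) - 83) = (-8 - 1*3)*((1 + (4 - 2*(-3))) - 83) = (-8 - 3)*((1 + (4 + 6)) - 83) = -11*((1 + 10) - 83) = -11*(11 - 83) = -11*(-72) = 792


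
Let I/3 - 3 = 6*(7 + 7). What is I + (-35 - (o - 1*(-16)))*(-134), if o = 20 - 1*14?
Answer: 7899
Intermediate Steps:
o = 6 (o = 20 - 14 = 6)
I = 261 (I = 9 + 3*(6*(7 + 7)) = 9 + 3*(6*14) = 9 + 3*84 = 9 + 252 = 261)
I + (-35 - (o - 1*(-16)))*(-134) = 261 + (-35 - (6 - 1*(-16)))*(-134) = 261 + (-35 - (6 + 16))*(-134) = 261 + (-35 - 1*22)*(-134) = 261 + (-35 - 22)*(-134) = 261 - 57*(-134) = 261 + 7638 = 7899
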